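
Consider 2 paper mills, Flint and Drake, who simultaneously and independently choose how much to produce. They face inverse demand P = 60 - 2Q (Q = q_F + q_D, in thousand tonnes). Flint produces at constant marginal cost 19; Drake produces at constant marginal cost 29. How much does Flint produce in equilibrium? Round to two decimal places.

8.50

Flint's profit: π_F = (60 - 2Q)q_F - (19q_F). Setting ∂π_F/∂q_F = 0: 41 - 4q_F - 2(q_D) = 0.
Drake's first-order condition: 31 - 4q_D - 2(q_F) = 0.
Best responses: q_F = (41 - 2q_D)/4, q_D = (31 - 2q_F)/4.
Solving the pair: q_F = 17/2, q_D = 7/2.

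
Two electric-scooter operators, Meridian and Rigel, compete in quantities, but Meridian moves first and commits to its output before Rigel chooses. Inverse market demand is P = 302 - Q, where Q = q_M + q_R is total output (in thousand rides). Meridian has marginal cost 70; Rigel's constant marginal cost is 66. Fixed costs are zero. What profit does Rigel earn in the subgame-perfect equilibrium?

3721

Solve by backward induction. Given q_M, the follower Rigel maximises π_R = (302 - q_M - q_R)q_R - 66q_R.
Setting the follower's marginal profit to zero, 236 - q_M - 2q_R = 0, i.e. q_R = (236 - q_M)/2.
Meridian substitutes q_R(q_M) into its own profit: π_M = q_M(302 - q_M - (236 - q_M)/2) - 70q_M = (184 - (1/2)q_M)q_M - 70q_M.
The leader's first-order condition 114 - q_M = 0 yields q_M = 114.
Then q_R = (236 - 114)/2 = 61.
Price P = 302 - 175 = 127.
Rigel's profit: (127 - 66)·61 = 3721.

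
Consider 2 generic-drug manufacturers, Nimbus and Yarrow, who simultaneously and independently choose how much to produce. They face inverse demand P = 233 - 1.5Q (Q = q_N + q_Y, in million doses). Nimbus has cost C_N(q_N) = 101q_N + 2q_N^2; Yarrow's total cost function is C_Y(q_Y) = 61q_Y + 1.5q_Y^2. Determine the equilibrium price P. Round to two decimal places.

174.89

Nimbus's profit: π_N = (233 - 1.5Q)q_N - (101q_N + 2q_N²). Setting ∂π_N/∂q_N = 0: 132 - 7q_N - (3/2)(q_Y) = 0.
Yarrow's first-order condition: 172 - 6q_Y - (3/2)(q_N) = 0.
Best responses: q_N = (132 - (3/2)q_Y)/7, q_Y = (172 - (3/2)q_N)/6.
Substituting one into the other gives q_N = 712/53 and q_Y = 25.3082.
Total output Q = 38.7421, so price P = 233 - (3/2)·38.7421 = 174.8868.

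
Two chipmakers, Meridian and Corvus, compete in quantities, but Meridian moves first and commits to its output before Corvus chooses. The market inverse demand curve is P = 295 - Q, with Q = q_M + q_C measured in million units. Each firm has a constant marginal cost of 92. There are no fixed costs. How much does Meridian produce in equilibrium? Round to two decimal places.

101.50

The follower Corvus best-responds to any q_M: π_C = (295 - Q)q_C - 92q_C.
∂π_C/∂q_C = 203 - q_M - 2q_C = 0 gives the reaction function q_C = (203 - q_M)/2.
The leader anticipates this reaction. Substituting into P = 295 - Q gives P = 387/2 - (1/2)q_M, so π_M = (387/2 - (1/2)q_M)q_M - 92q_M.
The leader's first-order condition 203/2 - q_M = 0 yields q_M = 203/2.
Then q_C = (203 - 203/2)/2 = 203/4.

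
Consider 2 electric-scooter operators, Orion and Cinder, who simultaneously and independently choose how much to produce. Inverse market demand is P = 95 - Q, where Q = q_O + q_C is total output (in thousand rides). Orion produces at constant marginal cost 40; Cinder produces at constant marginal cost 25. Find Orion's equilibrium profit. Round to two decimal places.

177.78

Orion's profit: π_O = (95 - Q)q_O - (40q_O). Setting ∂π_O/∂q_O = 0: 55 - 2q_O - (q_C) = 0.
Cinder's first-order condition: 70 - 2q_C - (q_O) = 0.
Best responses: q_O = (55 - q_C)/2, q_C = (70 - q_O)/2.
Substituting one into the other gives q_O = 40/3 and q_C = 85/3.
Price P = 95 - 125/3 = 160/3.
Orion's profit: (160/3 - 40)·(40/3) = 1600/9.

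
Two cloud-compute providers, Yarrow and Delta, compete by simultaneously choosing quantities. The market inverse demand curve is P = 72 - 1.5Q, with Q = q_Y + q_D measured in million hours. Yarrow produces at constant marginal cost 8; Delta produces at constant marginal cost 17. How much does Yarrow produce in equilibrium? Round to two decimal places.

Yarrow's profit: π_Y = (72 - 1.5Q)q_Y - (8q_Y). Setting ∂π_Y/∂q_Y = 0: 64 - 3q_Y - (3/2)(q_D) = 0.
Delta's first-order condition: 55 - 3q_D - (3/2)(q_Y) = 0.
Rearranging gives the reaction functions q_Y = (64 - (3/2)q_D)/3 and q_D = (55 - (3/2)q_Y)/3.
Solving the pair: q_Y = 146/9, q_D = 92/9.

16.22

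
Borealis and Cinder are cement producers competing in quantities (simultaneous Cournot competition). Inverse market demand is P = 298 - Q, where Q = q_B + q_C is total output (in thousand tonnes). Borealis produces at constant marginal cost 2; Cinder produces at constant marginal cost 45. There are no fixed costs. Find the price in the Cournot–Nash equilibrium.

Borealis's profit: π_B = (298 - Q)q_B - (2q_B). Setting ∂π_B/∂q_B = 0: 296 - 2q_B - (q_C) = 0.
Cinder's first-order condition: 253 - 2q_C - (q_B) = 0.
Best responses: q_B = (296 - q_C)/2, q_C = (253 - q_B)/2.
Solving the pair: q_B = 113, q_C = 70.
Total output Q = 183, so price P = 298 - 183 = 115.

115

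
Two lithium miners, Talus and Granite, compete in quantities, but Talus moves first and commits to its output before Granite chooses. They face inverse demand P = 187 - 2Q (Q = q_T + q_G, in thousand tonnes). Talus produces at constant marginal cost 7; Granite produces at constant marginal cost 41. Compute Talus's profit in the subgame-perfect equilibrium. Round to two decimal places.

2862.25

Solve by backward induction. Given q_T, the follower Granite maximises π_G = (187 - 2q_T - 2q_G)q_G - 41q_G.
Follower FOC: 146 - 2q_T - 4q_G = 0, so q_G(q_T) = (146 - 2q_T)/4.
Talus substitutes q_G(q_T) into its own profit: π_T = q_T(187 - 2q_T - (146 - 2q_T)/2) - 7q_T = (114 - q_T)q_T - 7q_T.
Leader FOC: 107 - 2q_T = 0, so q_T = 107/2.
Then q_G = (146 - 2·(107/2))/4 = 39/4.
Price P = 187 - 2·(253/4) = 121/2.
Talus's profit: (121/2 - 7)·(107/2) = 2862.2500.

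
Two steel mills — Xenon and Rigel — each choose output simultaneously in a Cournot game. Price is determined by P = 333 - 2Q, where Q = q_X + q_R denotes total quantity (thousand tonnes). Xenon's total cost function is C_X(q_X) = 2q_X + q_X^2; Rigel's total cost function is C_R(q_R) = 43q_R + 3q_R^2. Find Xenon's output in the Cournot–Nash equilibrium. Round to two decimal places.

48.75

Xenon's profit: π_X = (333 - 2Q)q_X - (2q_X + q_X²). Setting ∂π_X/∂q_X = 0: 331 - 6q_X - 2(q_R) = 0.
Rigel's first-order condition: 290 - 10q_R - 2(q_X) = 0.
Rearranging gives the reaction functions q_X = (331 - 2q_R)/6 and q_R = (290 - 2q_X)/10.
Solving the pair: q_X = 195/4, q_R = 77/4.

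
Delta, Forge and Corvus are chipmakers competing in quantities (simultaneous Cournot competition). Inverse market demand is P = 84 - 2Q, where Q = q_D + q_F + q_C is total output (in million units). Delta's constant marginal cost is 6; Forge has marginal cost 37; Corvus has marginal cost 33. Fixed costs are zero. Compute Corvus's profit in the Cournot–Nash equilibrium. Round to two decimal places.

Delta's profit: π_D = (84 - 2Q)q_D - (6q_D). Setting ∂π_D/∂q_D = 0: 78 - 4q_D - 2(q_F + q_C) = 0.
Forge's first-order condition: 47 - 4q_F - 2(q_D + q_C) = 0.
Corvus's first-order condition: 51 - 4q_C - 2(q_D + q_F) = 0.
Summing all 3 equations gives 176 − 8Q = 0, hence Q = 22.
Back-substituting: q_D = (78 − 44)/2 = 17, q_F = (47 − 44)/2 = 3/2, q_C = (51 − 44)/2 = 7/2.
Price P = 84 - 2·22 = 40.
Corvus's profit: (40 - 33)·(7/2) = 49/2.

24.50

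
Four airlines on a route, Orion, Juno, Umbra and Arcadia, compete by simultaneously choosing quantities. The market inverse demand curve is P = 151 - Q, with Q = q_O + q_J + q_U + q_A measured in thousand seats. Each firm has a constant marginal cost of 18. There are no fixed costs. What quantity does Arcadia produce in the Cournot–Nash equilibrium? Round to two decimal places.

26.60

A representative firm's profit is π_i = q_i(151 - Q) - 18q_i.
First-order condition (treating rivals' output as given): 133 - 2q_i - Σ_{j≠i} q_j = 0.
With identical firms every q_j equals q_i, so Σ_{j≠i} q_j = 3q_i and 133 = 5q_i, giving q_i = 133/5.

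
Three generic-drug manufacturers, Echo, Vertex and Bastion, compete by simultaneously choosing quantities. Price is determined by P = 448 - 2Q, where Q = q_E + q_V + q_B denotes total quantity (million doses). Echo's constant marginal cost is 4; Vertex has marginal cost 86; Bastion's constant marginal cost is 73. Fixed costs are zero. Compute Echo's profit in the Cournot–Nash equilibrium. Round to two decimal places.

11063.28

Echo's profit: π_E = (448 - 2Q)q_E - (4q_E). Setting ∂π_E/∂q_E = 0: 444 - 4q_E - 2(q_V + q_B) = 0.
Vertex's first-order condition: 362 - 4q_V - 2(q_E + q_B) = 0.
Bastion's profit: π_B = (448 - 2Q)q_B - (73q_B). Setting ∂π_B/∂q_B = 0: 375 - 4q_B - 2(q_E + q_V) = 0.
Adding the 3 first-order conditions: 1181 − 8Q = 0, so Q = 1181/8.
Back-substituting: q_E = (444 − 1181/4)/2 = 595/8, q_V = (362 − 1181/4)/2 = 267/8, q_B = (375 − 1181/4)/2 = 319/8.
Price P = 448 - 2·(1181/8) = 611/4.
Echo's profit: (611/4 - 4)·(595/8) = 11063.2813.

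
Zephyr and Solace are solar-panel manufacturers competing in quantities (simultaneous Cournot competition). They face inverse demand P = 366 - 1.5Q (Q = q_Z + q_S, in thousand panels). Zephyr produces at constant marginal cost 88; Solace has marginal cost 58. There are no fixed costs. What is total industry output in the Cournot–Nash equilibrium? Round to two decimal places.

130.22

Zephyr's profit: π_Z = (366 - 1.5Q)q_Z - (88q_Z). Setting ∂π_Z/∂q_Z = 0: 278 - 3q_Z - (3/2)(q_S) = 0.
Solace's profit: π_S = (366 - 1.5Q)q_S - (58q_S). Setting ∂π_S/∂q_S = 0: 308 - 3q_S - (3/2)(q_Z) = 0.
So q_Z = (278 - (3/2)q_S)/3 and q_S = (308 - (3/2)q_Z)/3.
Solving the pair: q_Z = 496/9, q_S = 676/9.
Total output Q = 496/9 + 676/9 = 1172/9.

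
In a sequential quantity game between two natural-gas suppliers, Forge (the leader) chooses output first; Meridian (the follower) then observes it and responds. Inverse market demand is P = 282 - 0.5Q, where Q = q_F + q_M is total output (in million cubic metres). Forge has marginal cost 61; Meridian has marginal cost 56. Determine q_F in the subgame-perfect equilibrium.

Solve by backward induction. Given q_F, the follower Meridian maximises π_M = (282 - (1/2)q_F - (1/2)q_M)q_M - 56q_M.
Setting the follower's marginal profit to zero, 226 - (1/2)q_F - q_M = 0, i.e. q_M = (226 - (1/2)q_F).
Forge substitutes q_M(q_F) into its own profit: π_F = q_F(282 - (1/2)q_F - (226 - (1/2)q_F)/2) - 61q_F = (169 - (1/4)q_F)q_F - 61q_F.
Leader FOC: 108 - (1/2)q_F = 0, so q_F = 216.
Then q_M = (226 - (1/2)·216) = 118.

216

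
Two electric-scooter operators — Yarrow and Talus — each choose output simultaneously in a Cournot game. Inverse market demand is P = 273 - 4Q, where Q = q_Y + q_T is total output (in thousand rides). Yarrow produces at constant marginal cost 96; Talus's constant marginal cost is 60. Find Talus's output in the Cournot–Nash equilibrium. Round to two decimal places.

Yarrow's profit: π_Y = (273 - 4Q)q_Y - (96q_Y). Setting ∂π_Y/∂q_Y = 0: 177 - 8q_Y - 4(q_T) = 0.
Talus's first-order condition: 213 - 8q_T - 4(q_Y) = 0.
Best responses: q_Y = (177 - 4q_T)/8, q_T = (213 - 4q_Y)/8.
Solving the pair: q_Y = 47/4, q_T = 83/4.

20.75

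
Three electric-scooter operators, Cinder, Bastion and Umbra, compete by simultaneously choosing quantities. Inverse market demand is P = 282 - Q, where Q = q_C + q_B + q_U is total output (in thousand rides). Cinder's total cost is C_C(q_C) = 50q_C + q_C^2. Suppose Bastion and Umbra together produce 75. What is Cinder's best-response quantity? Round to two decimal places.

With rivals' combined output fixed at 75, Cinder's profit is π_C = (282 - 75 - q_C)q_C - (50q_C + q_C²) = (207 - q_C)q_C - (50q_C + q_C²).
∂π_C/∂q_C = 157 - 4q_C = 0, so q_C = 157/4.

39.25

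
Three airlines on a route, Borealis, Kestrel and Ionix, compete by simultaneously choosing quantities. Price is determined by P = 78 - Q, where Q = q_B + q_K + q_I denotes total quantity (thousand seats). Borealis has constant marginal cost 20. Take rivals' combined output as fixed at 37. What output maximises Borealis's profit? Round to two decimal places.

With rivals' combined output fixed at 37, Borealis's profit is π_B = (78 - 37 - q_B)q_B - (20q_B) = (41 - q_B)q_B - (20q_B).
∂π_B/∂q_B = 21 - 2q_B = 0, so q_B = 21/2.

10.50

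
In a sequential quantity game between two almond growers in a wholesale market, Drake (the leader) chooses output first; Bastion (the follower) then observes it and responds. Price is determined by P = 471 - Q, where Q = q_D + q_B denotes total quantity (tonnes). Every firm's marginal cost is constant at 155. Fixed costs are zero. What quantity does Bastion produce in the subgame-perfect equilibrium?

79

Solve by backward induction. Given q_D, the follower Bastion maximises π_B = (471 - q_D - q_B)q_B - 155q_B.
Setting the follower's marginal profit to zero, 316 - q_D - 2q_B = 0, i.e. q_B = (316 - q_D)/2.
Drake substitutes q_B(q_D) into its own profit: π_D = q_D(471 - q_D - (316 - q_D)/2) - 155q_D = (313 - (1/2)q_D)q_D - 155q_D.
Leader FOC: 158 - q_D = 0, so q_D = 158.
Then q_B = (316 - 158)/2 = 79.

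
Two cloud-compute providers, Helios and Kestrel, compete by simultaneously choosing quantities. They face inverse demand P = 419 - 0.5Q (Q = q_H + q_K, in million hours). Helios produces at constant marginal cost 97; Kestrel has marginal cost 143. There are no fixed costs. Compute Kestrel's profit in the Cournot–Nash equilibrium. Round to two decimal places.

11755.56

Helios's profit: π_H = (419 - 0.5Q)q_H - (97q_H). Setting ∂π_H/∂q_H = 0: 322 - q_H - (1/2)(q_K) = 0.
Kestrel's first-order condition: 276 - q_K - (1/2)(q_H) = 0.
So q_H = (322 - (1/2)q_K) and q_K = (276 - (1/2)q_H).
Solving the pair: q_H = 736/3, q_K = 460/3.
Price P = 419 - (1/2)·(1196/3) = 659/3.
Kestrel's profit: (659/3 - 143)·(460/3) = 11755.5556.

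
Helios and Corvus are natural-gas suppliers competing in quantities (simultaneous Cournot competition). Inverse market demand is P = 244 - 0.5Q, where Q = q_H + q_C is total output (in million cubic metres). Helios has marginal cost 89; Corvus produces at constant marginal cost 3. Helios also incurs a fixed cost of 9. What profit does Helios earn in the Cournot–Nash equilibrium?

Helios's profit: π_H = (244 - 0.5Q)q_H - (89q_H). Setting ∂π_H/∂q_H = 0: 155 - q_H - (1/2)(q_C) = 0.
Corvus's profit: π_C = (244 - 0.5Q)q_C - (3q_C). Setting ∂π_C/∂q_C = 0: 241 - q_C - (1/2)(q_H) = 0.
So q_H = (155 - (1/2)q_C) and q_C = (241 - (1/2)q_H).
Solving the pair: q_H = 46, q_C = 218.
Price P = 244 - (1/2)·264 = 112.
Helios's profit: (112 - 89)·46 - 9 = 1049.

1049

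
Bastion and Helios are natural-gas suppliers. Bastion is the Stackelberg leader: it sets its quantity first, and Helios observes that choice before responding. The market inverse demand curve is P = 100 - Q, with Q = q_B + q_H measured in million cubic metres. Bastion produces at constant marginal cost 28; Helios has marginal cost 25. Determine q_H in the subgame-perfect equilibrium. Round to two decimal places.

20.25

The follower Helios best-responds to any q_B: π_H = (100 - Q)q_H - 25q_H.
∂π_H/∂q_H = 75 - q_B - 2q_H = 0 gives the reaction function q_H = (75 - q_B)/2.
Bastion substitutes q_H(q_B) into its own profit: π_B = q_B(100 - q_B - (75 - q_B)/2) - 28q_B = (125/2 - (1/2)q_B)q_B - 28q_B.
Maximising: ∂π_B/∂q_B = 69/2 - q_B = 0, giving q_B = 69/2.
Then q_H = (75 - 69/2)/2 = 81/4.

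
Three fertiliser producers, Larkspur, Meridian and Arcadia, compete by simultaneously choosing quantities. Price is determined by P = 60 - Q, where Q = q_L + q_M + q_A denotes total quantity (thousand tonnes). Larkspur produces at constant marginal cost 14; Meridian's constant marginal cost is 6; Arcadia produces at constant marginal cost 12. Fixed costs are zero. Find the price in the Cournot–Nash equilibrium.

Larkspur's profit: π_L = (60 - Q)q_L - (14q_L). Setting ∂π_L/∂q_L = 0: 46 - 2q_L - (q_M + q_A) = 0.
Meridian's first-order condition: 54 - 2q_M - (q_L + q_A) = 0.
Arcadia's profit: π_A = (60 - Q)q_A - (12q_A). Setting ∂π_A/∂q_A = 0: 48 - 2q_A - (q_L + q_M) = 0.
Summing all 3 equations gives 148 − 4Q = 0, hence Q = 37.
Back-substituting: q_L = (46 − 37) = 9, q_M = (54 − 37) = 17, q_A = (48 − 37) = 11.
Total output Q = 37, so price P = 60 - 37 = 23.

23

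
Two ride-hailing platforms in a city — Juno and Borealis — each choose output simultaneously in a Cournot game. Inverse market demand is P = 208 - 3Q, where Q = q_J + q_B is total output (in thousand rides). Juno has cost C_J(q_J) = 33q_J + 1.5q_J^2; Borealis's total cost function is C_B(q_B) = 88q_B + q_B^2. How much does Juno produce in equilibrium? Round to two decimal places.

16.51

Juno's profit: π_J = (208 - 3Q)q_J - (33q_J + (3/2)q_J²). Setting ∂π_J/∂q_J = 0: 175 - 9q_J - 3(q_B) = 0.
Borealis's profit: π_B = (208 - 3Q)q_B - (88q_B + q_B²). Setting ∂π_B/∂q_B = 0: 120 - 8q_B - 3(q_J) = 0.
Rearranging gives the reaction functions q_J = (175 - 3q_B)/9 and q_B = (120 - 3q_J)/8.
Solving the pair: q_J = 1040/63, q_B = 185/21.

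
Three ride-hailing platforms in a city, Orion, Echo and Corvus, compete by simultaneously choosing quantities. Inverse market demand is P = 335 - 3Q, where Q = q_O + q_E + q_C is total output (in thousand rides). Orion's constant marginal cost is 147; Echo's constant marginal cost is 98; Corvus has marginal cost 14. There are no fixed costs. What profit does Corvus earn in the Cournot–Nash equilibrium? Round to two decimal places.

6030.08

Orion's profit: π_O = (335 - 3Q)q_O - (147q_O). Setting ∂π_O/∂q_O = 0: 188 - 6q_O - 3(q_E + q_C) = 0.
Echo's first-order condition: 237 - 6q_E - 3(q_O + q_C) = 0.
Corvus's first-order condition: 321 - 6q_C - 3(q_O + q_E) = 0.
Adding the 3 conditions: 746 − 6Q − 6Q = 0, i.e. Q = 373/6.
Back-substituting: q_O = (188 − 373/2)/3 = 1/2, q_E = (237 − 373/2)/3 = 101/6, q_C = (321 − 373/2)/3 = 269/6.
Price P = 335 - 3·(373/6) = 297/2.
Corvus's profit: (297/2 - 14)·(269/6) = 6030.0833.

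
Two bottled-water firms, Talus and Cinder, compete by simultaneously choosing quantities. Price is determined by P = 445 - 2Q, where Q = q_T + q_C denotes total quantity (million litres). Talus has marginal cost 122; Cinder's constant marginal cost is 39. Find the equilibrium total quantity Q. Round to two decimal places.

Talus's profit: π_T = (445 - 2Q)q_T - (122q_T). Setting ∂π_T/∂q_T = 0: 323 - 4q_T - 2(q_C) = 0.
Cinder's first-order condition: 406 - 4q_C - 2(q_T) = 0.
Rearranging gives the reaction functions q_T = (323 - 2q_C)/4 and q_C = (406 - 2q_T)/4.
Solving the pair: q_T = 40, q_C = 163/2.
Total output Q = 40 + 163/2 = 243/2.

121.50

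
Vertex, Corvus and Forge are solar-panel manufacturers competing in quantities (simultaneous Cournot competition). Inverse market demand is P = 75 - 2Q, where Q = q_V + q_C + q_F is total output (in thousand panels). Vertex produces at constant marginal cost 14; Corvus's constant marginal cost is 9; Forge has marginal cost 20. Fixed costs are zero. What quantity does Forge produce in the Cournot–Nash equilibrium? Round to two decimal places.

4.75

Vertex's profit: π_V = (75 - 2Q)q_V - (14q_V). Setting ∂π_V/∂q_V = 0: 61 - 4q_V - 2(q_C + q_F) = 0.
Corvus's first-order condition: 66 - 4q_C - 2(q_V + q_F) = 0.
Forge's profit: π_F = (75 - 2Q)q_F - (20q_F). Setting ∂π_F/∂q_F = 0: 55 - 4q_F - 2(q_V + q_C) = 0.
Adding the 3 first-order conditions: 182 − 8Q = 0, so Q = 91/4.
Back-substituting: q_V = (61 − 91/2)/2 = 31/4, q_C = (66 − 91/2)/2 = 41/4, q_F = (55 − 91/2)/2 = 19/4.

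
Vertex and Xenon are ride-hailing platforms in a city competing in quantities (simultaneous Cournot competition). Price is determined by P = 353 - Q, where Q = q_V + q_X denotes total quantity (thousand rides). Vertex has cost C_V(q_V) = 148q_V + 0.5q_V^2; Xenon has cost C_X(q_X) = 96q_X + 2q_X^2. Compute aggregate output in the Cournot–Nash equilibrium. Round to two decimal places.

90.53

Vertex's profit: π_V = (353 - Q)q_V - (148q_V + (1/2)q_V²). Setting ∂π_V/∂q_V = 0: 205 - 3q_V - (q_X) = 0.
Xenon's first-order condition: 257 - 6q_X - (q_V) = 0.
Best responses: q_V = (205 - q_X)/3, q_X = (257 - q_V)/6.
Substituting one into the other gives q_V = 973/17 and q_X = 566/17.
Total output Q = 973/17 + 566/17 = 1539/17.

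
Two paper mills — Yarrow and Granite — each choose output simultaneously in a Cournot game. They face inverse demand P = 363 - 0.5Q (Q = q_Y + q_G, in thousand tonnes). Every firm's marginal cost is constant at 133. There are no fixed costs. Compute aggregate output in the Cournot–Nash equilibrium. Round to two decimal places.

Each firm earns π_i = (363 - 0.5Q)q_i - 133q_i.
Setting ∂π_i/∂q_i = 0 with rivals' quantities fixed: 230 - q_i - (1/2)q_j = 0.
With identical firms every q_j equals q_i, so q_j = q_i and 230 = (3/2)q_i, giving q_i = 460/3.
Total output Q = 460/3 + 460/3 = 920/3.

306.67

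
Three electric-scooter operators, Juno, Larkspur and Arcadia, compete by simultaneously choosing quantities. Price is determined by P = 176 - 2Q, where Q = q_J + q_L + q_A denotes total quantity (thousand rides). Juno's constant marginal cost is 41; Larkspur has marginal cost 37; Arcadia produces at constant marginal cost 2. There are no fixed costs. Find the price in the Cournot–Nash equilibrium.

64

Juno's profit: π_J = (176 - 2Q)q_J - (41q_J). Setting ∂π_J/∂q_J = 0: 135 - 4q_J - 2(q_L + q_A) = 0.
Larkspur's profit: π_L = (176 - 2Q)q_L - (37q_L). Setting ∂π_L/∂q_L = 0: 139 - 4q_L - 2(q_J + q_A) = 0.
Arcadia's profit: π_A = (176 - 2Q)q_A - (2q_A). Setting ∂π_A/∂q_A = 0: 174 - 4q_A - 2(q_J + q_L) = 0.
Adding the 3 conditions: 448 − 4Q − 4Q = 0, i.e. Q = 56.
Back-substituting: q_J = (135 − 112)/2 = 23/2, q_L = (139 − 112)/2 = 27/2, q_A = (174 − 112)/2 = 31.
Total output Q = 56, so price P = 176 - 2·56 = 64.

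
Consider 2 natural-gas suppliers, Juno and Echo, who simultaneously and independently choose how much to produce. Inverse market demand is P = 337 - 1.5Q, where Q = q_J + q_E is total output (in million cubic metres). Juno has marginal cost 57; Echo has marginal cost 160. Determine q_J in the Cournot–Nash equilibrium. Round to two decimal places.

85.11

Juno's profit: π_J = (337 - 1.5Q)q_J - (57q_J). Setting ∂π_J/∂q_J = 0: 280 - 3q_J - (3/2)(q_E) = 0.
Echo's first-order condition: 177 - 3q_E - (3/2)(q_J) = 0.
Best responses: q_J = (280 - (3/2)q_E)/3, q_E = (177 - (3/2)q_J)/3.
Solving the pair: q_J = 766/9, q_E = 148/9.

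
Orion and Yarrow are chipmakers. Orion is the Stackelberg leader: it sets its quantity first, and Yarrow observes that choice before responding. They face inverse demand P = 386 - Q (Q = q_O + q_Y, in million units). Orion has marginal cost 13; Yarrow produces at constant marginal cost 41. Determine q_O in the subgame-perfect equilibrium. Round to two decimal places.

The follower Yarrow best-responds to any q_O: π_Y = (386 - Q)q_Y - 41q_Y.
Follower FOC: 345 - q_O - 2q_Y = 0, so q_Y(q_O) = (345 - q_O)/2.
The leader anticipates this reaction. Substituting into P = 386 - Q gives P = 427/2 - (1/2)q_O, so π_O = (427/2 - (1/2)q_O)q_O - 13q_O.
Maximising: ∂π_O/∂q_O = 401/2 - q_O = 0, giving q_O = 401/2.
Then q_Y = (345 - 401/2)/2 = 289/4.

200.50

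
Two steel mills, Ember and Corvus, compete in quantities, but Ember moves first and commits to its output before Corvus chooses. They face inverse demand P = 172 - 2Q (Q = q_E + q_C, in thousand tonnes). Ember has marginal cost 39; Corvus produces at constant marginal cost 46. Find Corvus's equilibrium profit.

392

The follower Corvus best-responds to any q_E: π_C = (172 - 2Q)q_C - 46q_C.
∂π_C/∂q_C = 126 - 2q_E - 4q_C = 0 gives the reaction function q_C = (126 - 2q_E)/4.
The leader anticipates this reaction. Substituting into P = 172 - 2Q gives P = 109 - q_E, so π_E = (109 - q_E)q_E - 39q_E.
Leader FOC: 70 - 2q_E = 0, so q_E = 35.
Then q_C = (126 - 2·35)/4 = 14.
Price P = 172 - 2·49 = 74.
Corvus's profit: (74 - 46)·14 = 392.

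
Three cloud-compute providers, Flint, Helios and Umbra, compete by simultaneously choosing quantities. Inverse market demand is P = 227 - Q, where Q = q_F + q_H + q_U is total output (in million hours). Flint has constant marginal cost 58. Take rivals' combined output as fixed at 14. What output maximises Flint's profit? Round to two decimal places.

With rivals' combined output fixed at 14, Flint's profit is π_F = (227 - 14 - q_F)q_F - (58q_F) = (213 - q_F)q_F - (58q_F).
∂π_F/∂q_F = 155 - 2q_F = 0, so q_F = 155/2.

77.50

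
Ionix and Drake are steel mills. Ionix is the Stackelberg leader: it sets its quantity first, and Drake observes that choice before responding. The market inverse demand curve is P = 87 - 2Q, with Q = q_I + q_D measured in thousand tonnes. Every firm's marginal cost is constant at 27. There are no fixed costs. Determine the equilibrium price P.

42

Solve by backward induction. Given q_I, the follower Drake maximises π_D = (87 - 2q_I - 2q_D)q_D - 27q_D.
Setting the follower's marginal profit to zero, 60 - 2q_I - 4q_D = 0, i.e. q_D = (60 - 2q_I)/4.
Ionix substitutes q_D(q_I) into its own profit: π_I = q_I(87 - 2q_I - (60 - 2q_I)/2) - 27q_I = (57 - q_I)q_I - 27q_I.
Maximising: ∂π_I/∂q_I = 30 - 2q_I = 0, giving q_I = 15.
Then q_D = (60 - 2·15)/4 = 15/2.
Total output Q = 45/2, so price P = 87 - 2·(45/2) = 42.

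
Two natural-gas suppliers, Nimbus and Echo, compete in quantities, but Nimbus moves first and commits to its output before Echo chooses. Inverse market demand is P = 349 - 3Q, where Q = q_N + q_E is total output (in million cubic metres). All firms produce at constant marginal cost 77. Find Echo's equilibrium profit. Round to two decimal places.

1541.33

Solve by backward induction. Given q_N, the follower Echo maximises π_E = (349 - 3q_N - 3q_E)q_E - 77q_E.
Setting the follower's marginal profit to zero, 272 - 3q_N - 6q_E = 0, i.e. q_E = (272 - 3q_N)/6.
The leader anticipates this reaction. Substituting into P = 349 - 3Q gives P = 213 - (3/2)q_N, so π_N = (213 - (3/2)q_N)q_N - 77q_N.
The leader's first-order condition 136 - 3q_N = 0 yields q_N = 136/3.
Then q_E = (272 - 3·(136/3))/6 = 68/3.
Price P = 349 - 3·68 = 145.
Echo's profit: (145 - 77)·(68/3) = 1541.3333.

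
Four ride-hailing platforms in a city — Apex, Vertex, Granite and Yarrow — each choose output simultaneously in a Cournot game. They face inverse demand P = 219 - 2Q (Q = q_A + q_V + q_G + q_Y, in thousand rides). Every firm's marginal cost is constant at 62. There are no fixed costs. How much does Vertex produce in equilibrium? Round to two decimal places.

A representative firm's profit is π_i = q_i(219 - 2Q) - 62q_i.
First-order condition (treating rivals' output as given): 157 - 4q_i - 2·Σ_{j≠i} q_j = 0.
By symmetry each firm produces the same amount; substituting Σ_{j≠i} q_j = 3q_i yields q_i = 157/10.

15.70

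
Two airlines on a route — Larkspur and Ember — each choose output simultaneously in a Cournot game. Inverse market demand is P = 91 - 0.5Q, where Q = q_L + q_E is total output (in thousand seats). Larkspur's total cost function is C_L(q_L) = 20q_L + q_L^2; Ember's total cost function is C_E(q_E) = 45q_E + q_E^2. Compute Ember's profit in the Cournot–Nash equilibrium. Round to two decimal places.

Larkspur's profit: π_L = (91 - 0.5Q)q_L - (20q_L + q_L²). Setting ∂π_L/∂q_L = 0: 71 - 3q_L - (1/2)(q_E) = 0.
Ember's first-order condition: 46 - 3q_E - (1/2)(q_L) = 0.
Rearranging gives the reaction functions q_L = (71 - (1/2)q_E)/3 and q_E = (46 - (1/2)q_L)/3.
Substituting one into the other gives q_L = 152/7 and q_E = 82/7.
Price P = 91 - (1/2)·(234/7) = 520/7.
Ember's profit: (520/7)·(82/7) - 45·(82/7) - (82/7)² = 205.8367.

205.84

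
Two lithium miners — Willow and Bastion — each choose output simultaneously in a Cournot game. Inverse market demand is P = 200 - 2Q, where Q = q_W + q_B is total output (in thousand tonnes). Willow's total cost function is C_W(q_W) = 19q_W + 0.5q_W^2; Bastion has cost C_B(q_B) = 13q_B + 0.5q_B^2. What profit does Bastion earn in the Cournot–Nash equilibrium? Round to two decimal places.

1861.28

Willow's profit: π_W = (200 - 2Q)q_W - (19q_W + (1/2)q_W²). Setting ∂π_W/∂q_W = 0: 181 - 5q_W - 2(q_B) = 0.
Bastion's profit: π_B = (200 - 2Q)q_B - (13q_B + (1/2)q_B²). Setting ∂π_B/∂q_B = 0: 187 - 5q_B - 2(q_W) = 0.
So q_W = (181 - 2q_B)/5 and q_B = (187 - 2q_W)/5.
Substituting one into the other gives q_W = 177/7 and q_B = 191/7.
Price P = 200 - 2·(368/7) = 664/7.
Bastion's profit: (664/7)·(191/7) - 13·(191/7) - (1/2)(191/7)² = 1861.2755.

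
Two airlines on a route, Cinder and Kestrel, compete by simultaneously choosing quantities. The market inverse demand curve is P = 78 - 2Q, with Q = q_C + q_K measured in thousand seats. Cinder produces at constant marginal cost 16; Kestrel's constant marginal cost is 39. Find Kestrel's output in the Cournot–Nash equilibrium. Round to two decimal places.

Cinder's profit: π_C = (78 - 2Q)q_C - (16q_C). Setting ∂π_C/∂q_C = 0: 62 - 4q_C - 2(q_K) = 0.
Kestrel's profit: π_K = (78 - 2Q)q_K - (39q_K). Setting ∂π_K/∂q_K = 0: 39 - 4q_K - 2(q_C) = 0.
So q_C = (62 - 2q_K)/4 and q_K = (39 - 2q_C)/4.
Solving the pair: q_C = 85/6, q_K = 8/3.

2.67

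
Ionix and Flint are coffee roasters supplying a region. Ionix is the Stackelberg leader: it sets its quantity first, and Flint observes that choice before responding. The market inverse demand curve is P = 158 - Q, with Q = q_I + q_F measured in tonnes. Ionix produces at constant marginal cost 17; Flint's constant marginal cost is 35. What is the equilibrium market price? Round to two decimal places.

56.75

Solve by backward induction. Given q_I, the follower Flint maximises π_F = (158 - q_I - q_F)q_F - 35q_F.
Setting the follower's marginal profit to zero, 123 - q_I - 2q_F = 0, i.e. q_F = (123 - q_I)/2.
The leader anticipates this reaction. Substituting into P = 158 - Q gives P = 193/2 - (1/2)q_I, so π_I = (193/2 - (1/2)q_I)q_I - 17q_I.
Maximising: ∂π_I/∂q_I = 159/2 - q_I = 0, giving q_I = 159/2.
Then q_F = (123 - 159/2)/2 = 87/4.
Total output Q = 405/4, so price P = 158 - 405/4 = 227/4.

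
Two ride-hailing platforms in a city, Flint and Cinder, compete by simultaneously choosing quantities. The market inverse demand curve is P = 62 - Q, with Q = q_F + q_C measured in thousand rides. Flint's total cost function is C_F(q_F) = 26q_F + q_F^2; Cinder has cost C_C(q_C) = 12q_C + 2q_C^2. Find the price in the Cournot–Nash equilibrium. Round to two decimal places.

47.65

Flint's profit: π_F = (62 - Q)q_F - (26q_F + q_F²). Setting ∂π_F/∂q_F = 0: 36 - 4q_F - (q_C) = 0.
Cinder's profit: π_C = (62 - Q)q_C - (12q_C + 2q_C²). Setting ∂π_C/∂q_C = 0: 50 - 6q_C - (q_F) = 0.
Rearranging gives the reaction functions q_F = (36 - q_C)/4 and q_C = (50 - q_F)/6.
Solving the pair: q_F = 166/23, q_C = 164/23.
Total output Q = 330/23, so price P = 62 - 330/23 = 1096/23.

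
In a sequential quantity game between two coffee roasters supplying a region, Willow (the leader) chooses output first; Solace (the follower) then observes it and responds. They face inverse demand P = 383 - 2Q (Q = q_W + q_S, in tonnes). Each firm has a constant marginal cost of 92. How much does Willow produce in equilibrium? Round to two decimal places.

Solve by backward induction. Given q_W, the follower Solace maximises π_S = (383 - 2q_W - 2q_S)q_S - 92q_S.
Setting the follower's marginal profit to zero, 291 - 2q_W - 4q_S = 0, i.e. q_S = (291 - 2q_W)/4.
The leader anticipates this reaction. Substituting into P = 383 - 2Q gives P = 475/2 - q_W, so π_W = (475/2 - q_W)q_W - 92q_W.
Leader FOC: 291/2 - 2q_W = 0, so q_W = 291/4.
Then q_S = (291 - 2·(291/4))/4 = 291/8.

72.75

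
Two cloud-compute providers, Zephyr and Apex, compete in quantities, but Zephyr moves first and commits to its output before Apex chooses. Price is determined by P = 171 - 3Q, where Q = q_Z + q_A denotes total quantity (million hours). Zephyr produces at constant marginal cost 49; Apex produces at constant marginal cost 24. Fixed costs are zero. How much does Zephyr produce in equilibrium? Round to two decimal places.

16.17

The follower Apex best-responds to any q_Z: π_A = (171 - 3Q)q_A - 24q_A.
Follower FOC: 147 - 3q_Z - 6q_A = 0, so q_A(q_Z) = (147 - 3q_Z)/6.
Zephyr substitutes q_A(q_Z) into its own profit: π_Z = q_Z(171 - 3q_Z - (147 - 3q_Z)/2) - 49q_Z = (195/2 - (3/2)q_Z)q_Z - 49q_Z.
The leader's first-order condition 97/2 - 3q_Z = 0 yields q_Z = 97/6.
Then q_A = (147 - 3·(97/6))/6 = 197/12.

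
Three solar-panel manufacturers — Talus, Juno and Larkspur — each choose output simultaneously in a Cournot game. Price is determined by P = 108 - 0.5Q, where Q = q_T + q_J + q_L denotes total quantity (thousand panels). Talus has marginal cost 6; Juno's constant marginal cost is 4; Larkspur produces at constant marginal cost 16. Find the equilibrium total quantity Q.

Talus's profit: π_T = (108 - 0.5Q)q_T - (6q_T). Setting ∂π_T/∂q_T = 0: 102 - q_T - (1/2)(q_J + q_L) = 0.
Juno's first-order condition: 104 - q_J - (1/2)(q_T + q_L) = 0.
Larkspur's profit: π_L = (108 - 0.5Q)q_L - (16q_L). Setting ∂π_L/∂q_L = 0: 92 - q_L - (1/2)(q_T + q_J) = 0.
Summing all 3 equations gives 298 − 2Q = 0, hence Q = 149.
Back-substituting: q_T = (102 − 149/2)/(1/2) = 55, q_J = (104 − 149/2)/(1/2) = 59, q_L = (92 − 149/2)/(1/2) = 35.
Total output Q = 55 + 59 + 35 = 149.

149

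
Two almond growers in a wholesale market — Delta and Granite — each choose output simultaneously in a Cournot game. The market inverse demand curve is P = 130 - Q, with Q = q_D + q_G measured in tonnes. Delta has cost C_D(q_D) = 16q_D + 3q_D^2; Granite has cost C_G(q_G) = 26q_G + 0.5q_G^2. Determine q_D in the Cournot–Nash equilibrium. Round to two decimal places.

Delta's profit: π_D = (130 - Q)q_D - (16q_D + 3q_D²). Setting ∂π_D/∂q_D = 0: 114 - 8q_D - (q_G) = 0.
Granite's first-order condition: 104 - 3q_G - (q_D) = 0.
Best responses: q_D = (114 - q_G)/8, q_G = (104 - q_D)/3.
Solving the pair: q_D = 238/23, q_G = 718/23.

10.35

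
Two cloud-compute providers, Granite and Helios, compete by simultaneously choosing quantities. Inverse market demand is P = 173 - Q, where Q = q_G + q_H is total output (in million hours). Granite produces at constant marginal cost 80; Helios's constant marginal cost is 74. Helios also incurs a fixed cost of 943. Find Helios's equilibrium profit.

Granite's profit: π_G = (173 - Q)q_G - (80q_G). Setting ∂π_G/∂q_G = 0: 93 - 2q_G - (q_H) = 0.
Helios's profit: π_H = (173 - Q)q_H - (74q_H). Setting ∂π_H/∂q_H = 0: 99 - 2q_H - (q_G) = 0.
Rearranging gives the reaction functions q_G = (93 - q_H)/2 and q_H = (99 - q_G)/2.
Solving the pair: q_G = 29, q_H = 35.
Price P = 173 - 64 = 109.
Helios's profit: (109 - 74)·35 - 943 = 282.

282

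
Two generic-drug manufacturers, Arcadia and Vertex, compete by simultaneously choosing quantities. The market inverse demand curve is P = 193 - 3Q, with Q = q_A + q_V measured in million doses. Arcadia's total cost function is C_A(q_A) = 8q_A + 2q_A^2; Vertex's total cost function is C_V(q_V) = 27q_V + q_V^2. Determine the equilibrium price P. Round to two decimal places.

Arcadia's profit: π_A = (193 - 3Q)q_A - (8q_A + 2q_A²). Setting ∂π_A/∂q_A = 0: 185 - 10q_A - 3(q_V) = 0.
Vertex's first-order condition: 166 - 8q_V - 3(q_A) = 0.
Best responses: q_A = (185 - 3q_V)/10, q_V = (166 - 3q_A)/8.
Solving the pair: q_A = 982/71, q_V = 1105/71.
Total output Q = 29.3944, so price P = 193 - 3·29.3944 = 104.8169.

104.82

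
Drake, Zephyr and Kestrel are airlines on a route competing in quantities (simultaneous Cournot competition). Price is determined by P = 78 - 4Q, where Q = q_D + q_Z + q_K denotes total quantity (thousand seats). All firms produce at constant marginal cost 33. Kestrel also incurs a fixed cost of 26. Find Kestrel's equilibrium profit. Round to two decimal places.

5.64

A representative firm's profit is π_i = q_i(78 - 4Q) - 33q_i.
First-order condition (treating rivals' output as given): 45 - 8q_i - 4·Σ_{j≠i} q_j = 0.
By symmetry each firm produces the same amount; substituting Σ_{j≠i} q_j = 2q_i yields q_i = 45/16.
Price P = 78 - 4·(135/16) = 177/4.
Kestrel's profit: (177/4 - 33)·(45/16) - 26 = 361/64.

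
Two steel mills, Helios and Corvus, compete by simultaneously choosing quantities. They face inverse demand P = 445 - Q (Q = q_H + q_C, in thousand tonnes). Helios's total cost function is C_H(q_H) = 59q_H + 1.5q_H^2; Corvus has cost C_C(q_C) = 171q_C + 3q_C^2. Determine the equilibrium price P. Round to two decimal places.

Helios's profit: π_H = (445 - Q)q_H - (59q_H + (3/2)q_H²). Setting ∂π_H/∂q_H = 0: 386 - 5q_H - (q_C) = 0.
Corvus's first-order condition: 274 - 8q_C - (q_H) = 0.
So q_H = (386 - q_C)/5 and q_C = (274 - q_H)/8.
Solving the pair: q_H = 938/13, q_C = 328/13.
Total output Q = 1266/13, so price P = 445 - 1266/13 = 347.6154.

347.62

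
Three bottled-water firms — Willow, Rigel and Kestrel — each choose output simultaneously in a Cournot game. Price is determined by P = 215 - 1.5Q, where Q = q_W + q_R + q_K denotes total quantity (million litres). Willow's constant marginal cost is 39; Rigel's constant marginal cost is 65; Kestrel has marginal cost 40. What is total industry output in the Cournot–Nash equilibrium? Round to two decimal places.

Willow's profit: π_W = (215 - 1.5Q)q_W - (39q_W). Setting ∂π_W/∂q_W = 0: 176 - 3q_W - (3/2)(q_R + q_K) = 0.
Rigel's first-order condition: 150 - 3q_R - (3/2)(q_W + q_K) = 0.
Kestrel's first-order condition: 175 - 3q_K - (3/2)(q_W + q_R) = 0.
Summing all 3 equations gives 501 − 6Q = 0, hence Q = 167/2.
Back-substituting: q_W = (176 − 501/4)/(3/2) = 203/6, q_R = (150 − 501/4)/(3/2) = 33/2, q_K = (175 − 501/4)/(3/2) = 199/6.
Total output Q = 203/6 + 33/2 + 199/6 = 167/2.

83.50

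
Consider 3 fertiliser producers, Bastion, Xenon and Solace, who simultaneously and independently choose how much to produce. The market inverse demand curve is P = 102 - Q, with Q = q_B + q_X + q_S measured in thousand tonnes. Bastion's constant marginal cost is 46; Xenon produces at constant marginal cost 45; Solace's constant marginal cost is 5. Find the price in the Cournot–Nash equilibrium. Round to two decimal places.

Bastion's profit: π_B = (102 - Q)q_B - (46q_B). Setting ∂π_B/∂q_B = 0: 56 - 2q_B - (q_X + q_S) = 0.
Xenon's profit: π_X = (102 - Q)q_X - (45q_X). Setting ∂π_X/∂q_X = 0: 57 - 2q_X - (q_B + q_S) = 0.
Solace's first-order condition: 97 - 2q_S - (q_B + q_X) = 0.
Summing all 3 equations gives 210 − 4Q = 0, hence Q = 105/2.
Back-substituting: q_B = (56 − 105/2) = 7/2, q_X = (57 − 105/2) = 9/2, q_S = (97 − 105/2) = 89/2.
Total output Q = 105/2, so price P = 102 - 105/2 = 99/2.

49.50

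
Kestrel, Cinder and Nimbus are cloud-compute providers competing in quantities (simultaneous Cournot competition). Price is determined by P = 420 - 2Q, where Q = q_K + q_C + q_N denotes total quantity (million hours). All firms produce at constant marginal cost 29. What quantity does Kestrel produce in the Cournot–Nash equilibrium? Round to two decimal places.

48.88

A representative firm's profit is π_i = q_i(420 - 2Q) - 29q_i.
Setting ∂π_i/∂q_i = 0 with rivals' quantities fixed: 391 - 4q_i - 2·Σ_{j≠i} q_j = 0.
By symmetry each firm produces the same amount; substituting Σ_{j≠i} q_j = 2q_i yields q_i = 391/8.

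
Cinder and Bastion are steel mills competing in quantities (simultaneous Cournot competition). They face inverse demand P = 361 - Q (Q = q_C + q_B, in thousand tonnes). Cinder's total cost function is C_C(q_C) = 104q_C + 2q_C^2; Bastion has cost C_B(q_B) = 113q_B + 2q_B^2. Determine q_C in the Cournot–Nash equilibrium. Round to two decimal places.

36.97

Cinder's profit: π_C = (361 - Q)q_C - (104q_C + 2q_C²). Setting ∂π_C/∂q_C = 0: 257 - 6q_C - (q_B) = 0.
Bastion's profit: π_B = (361 - Q)q_B - (113q_B + 2q_B²). Setting ∂π_B/∂q_B = 0: 248 - 6q_B - (q_C) = 0.
Rearranging gives the reaction functions q_C = (257 - q_B)/6 and q_B = (248 - q_C)/6.
Substituting one into the other gives q_C = 1294/35 and q_B = 1231/35.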